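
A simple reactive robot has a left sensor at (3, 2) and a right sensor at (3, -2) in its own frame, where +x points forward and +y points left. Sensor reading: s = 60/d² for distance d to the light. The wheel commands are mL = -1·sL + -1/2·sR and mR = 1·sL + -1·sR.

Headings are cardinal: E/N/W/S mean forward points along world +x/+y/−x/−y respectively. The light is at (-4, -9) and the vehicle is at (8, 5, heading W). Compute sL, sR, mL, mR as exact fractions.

4/15 60/337 -1798/5055 448/5055

left sensor world pos  = (5, 3); dL² = 225
right sensor world pos = (5, 7); dR² = 337
sL = 60/225 = 4/15
sR = 60/337 = 60/337
mL = -1·sL + -1/2·sR = -1798/5055
mR = 1·sL + -1·sR = 448/5055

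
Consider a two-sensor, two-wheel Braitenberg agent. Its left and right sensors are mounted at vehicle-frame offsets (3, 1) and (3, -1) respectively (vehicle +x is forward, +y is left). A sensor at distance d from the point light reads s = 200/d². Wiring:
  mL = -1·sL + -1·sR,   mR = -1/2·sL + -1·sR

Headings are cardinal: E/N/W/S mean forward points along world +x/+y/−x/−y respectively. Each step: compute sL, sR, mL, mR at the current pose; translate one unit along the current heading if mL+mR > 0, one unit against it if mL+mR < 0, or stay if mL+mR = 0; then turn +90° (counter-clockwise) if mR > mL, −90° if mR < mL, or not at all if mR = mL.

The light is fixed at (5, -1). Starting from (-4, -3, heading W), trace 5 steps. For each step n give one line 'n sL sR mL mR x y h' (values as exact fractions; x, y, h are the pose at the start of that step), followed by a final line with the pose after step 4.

0 200/153 40/29 -11920/4437 -9020/4437 -4 -3 W
1 100/37 100/53 -9000/1961 -6350/1961 -3 -3 S
2 8 200/29 -432/29 -316/29 -3 -2 E
3 25/13 50/17 -1075/221 -1725/442 -4 -2 N
4 200/153 40/29 -11920/4437 -9020/4437 -4 -3 W
final -3 -3 S

n=0: pose=(-4,-3,W); sL=200/153, sR=40/29; mL=-11920/4437, mR=-9020/4437; mL+mR=-6980/1479 → advance -1; mR−mL=100/153 → turn +1·90°
n=1: pose=(-3,-3,S); sL=100/37, sR=100/53; mL=-9000/1961, mR=-6350/1961; mL+mR=-15350/1961 → advance -1; mR−mL=50/37 → turn +1·90°
n=2: pose=(-3,-2,E); sL=8, sR=200/29; mL=-432/29, mR=-316/29; mL+mR=-748/29 → advance -1; mR−mL=4 → turn +1·90°
n=3: pose=(-4,-2,N); sL=25/13, sR=50/17; mL=-1075/221, mR=-1725/442; mL+mR=-3875/442 → advance -1; mR−mL=25/26 → turn +1·90°
n=4: pose=(-4,-3,W); sL=200/153, sR=40/29; mL=-11920/4437, mR=-9020/4437; mL+mR=-6980/1479 → advance -1; mR−mL=100/153 → turn +1·90°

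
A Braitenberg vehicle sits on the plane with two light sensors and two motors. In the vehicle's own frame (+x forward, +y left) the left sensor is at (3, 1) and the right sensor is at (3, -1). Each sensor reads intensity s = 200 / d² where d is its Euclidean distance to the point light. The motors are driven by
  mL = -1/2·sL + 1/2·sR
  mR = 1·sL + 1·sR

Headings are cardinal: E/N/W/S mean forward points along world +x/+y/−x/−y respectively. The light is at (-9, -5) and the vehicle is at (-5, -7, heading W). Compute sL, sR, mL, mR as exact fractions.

20 100 40 120

left sensor world pos  = (-8, -8); dL² = 10
right sensor world pos = (-8, -6); dR² = 2
sL = 200/10 = 20
sR = 200/2 = 100
mL = -1/2·sL + 1/2·sR = 40
mR = 1·sL + 1·sR = 120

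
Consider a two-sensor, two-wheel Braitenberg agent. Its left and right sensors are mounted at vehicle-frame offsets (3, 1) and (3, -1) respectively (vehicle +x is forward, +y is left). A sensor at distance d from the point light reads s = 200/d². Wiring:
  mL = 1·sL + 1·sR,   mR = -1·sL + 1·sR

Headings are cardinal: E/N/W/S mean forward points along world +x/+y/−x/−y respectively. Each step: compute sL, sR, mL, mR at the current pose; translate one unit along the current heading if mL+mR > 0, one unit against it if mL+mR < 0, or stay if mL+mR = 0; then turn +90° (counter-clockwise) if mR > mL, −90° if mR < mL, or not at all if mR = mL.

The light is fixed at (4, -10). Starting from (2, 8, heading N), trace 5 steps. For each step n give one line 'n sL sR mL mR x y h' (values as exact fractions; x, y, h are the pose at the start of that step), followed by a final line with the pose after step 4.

n=0: pose=(2,8,N); sL=4/9, sR=100/221; mL=1784/1989, mR=16/1989; mL+mR=200/221 → advance +1; mR−mL=-8/9 → turn -1·90°
n=1: pose=(2,9,E); sL=200/401, sR=8/13; mL=5808/5213, mR=608/5213; mL+mR=16/13 → advance +1; mR−mL=-400/401 → turn -1·90°
n=2: pose=(3,9,S); sL=25/32, sR=10/13; mL=645/416, mR=-5/416; mL+mR=20/13 → advance +1; mR−mL=-25/16 → turn -1·90°
n=3: pose=(3,8,W); sL=40/61, sR=200/377; mL=27280/22997, mR=-2880/22997; mL+mR=400/377 → advance +1; mR−mL=-80/61 → turn -1·90°
n=4: pose=(2,8,N); sL=4/9, sR=100/221; mL=1784/1989, mR=16/1989; mL+mR=200/221 → advance +1; mR−mL=-8/9 → turn -1·90°

0 4/9 100/221 1784/1989 16/1989 2 8 N
1 200/401 8/13 5808/5213 608/5213 2 9 E
2 25/32 10/13 645/416 -5/416 3 9 S
3 40/61 200/377 27280/22997 -2880/22997 3 8 W
4 4/9 100/221 1784/1989 16/1989 2 8 N
final 2 9 E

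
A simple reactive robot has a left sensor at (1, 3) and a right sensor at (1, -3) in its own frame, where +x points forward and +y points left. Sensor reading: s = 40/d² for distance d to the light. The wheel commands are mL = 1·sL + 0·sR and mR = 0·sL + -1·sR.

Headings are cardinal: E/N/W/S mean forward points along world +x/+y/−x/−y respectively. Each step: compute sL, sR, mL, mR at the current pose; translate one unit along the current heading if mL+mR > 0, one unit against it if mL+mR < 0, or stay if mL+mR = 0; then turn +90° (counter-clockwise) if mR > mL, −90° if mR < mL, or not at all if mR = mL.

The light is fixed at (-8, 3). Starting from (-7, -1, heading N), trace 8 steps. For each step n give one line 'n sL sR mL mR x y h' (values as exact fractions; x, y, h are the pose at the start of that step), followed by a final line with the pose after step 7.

n=0: pose=(-7,-1,N); sL=40/13, sR=8/5; mL=40/13, mR=-8/5; mL+mR=96/65 → advance +1; mR−mL=-304/65 → turn -1·90°
n=1: pose=(-7,0,E); sL=10, sR=1; mL=10, mR=-1; mL+mR=9 → advance +1; mR−mL=-11 → turn -1·90°
n=2: pose=(-6,0,S); sL=40/41, sR=40/17; mL=40/41, mR=-40/17; mL+mR=-960/697 → advance -1; mR−mL=-2320/697 → turn -1·90°
n=3: pose=(-6,1,W); sL=20/13, sR=20; mL=20/13, mR=-20; mL+mR=-240/13 → advance -1; mR−mL=-280/13 → turn -1·90°
n=4: pose=(-5,1,N); sL=40, sR=40/37; mL=40, mR=-40/37; mL+mR=1440/37 → advance +1; mR−mL=-1520/37 → turn -1·90°
n=5: pose=(-5,2,E); sL=2, sR=5/4; mL=2, mR=-5/4; mL+mR=3/4 → advance +1; mR−mL=-13/4 → turn -1·90°
n=6: pose=(-4,2,S); sL=40/53, sR=8; mL=40/53, mR=-8; mL+mR=-384/53 → advance -1; mR−mL=-464/53 → turn -1·90°
n=7: pose=(-4,3,W); sL=20/9, sR=20/9; mL=20/9, mR=-20/9; mL+mR=0 → advance +0; mR−mL=-40/9 → turn -1·90°

0 40/13 8/5 40/13 -8/5 -7 -1 N
1 10 1 10 -1 -7 0 E
2 40/41 40/17 40/41 -40/17 -6 0 S
3 20/13 20 20/13 -20 -6 1 W
4 40 40/37 40 -40/37 -5 1 N
5 2 5/4 2 -5/4 -5 2 E
6 40/53 8 40/53 -8 -4 2 S
7 20/9 20/9 20/9 -20/9 -4 3 W
final -4 3 N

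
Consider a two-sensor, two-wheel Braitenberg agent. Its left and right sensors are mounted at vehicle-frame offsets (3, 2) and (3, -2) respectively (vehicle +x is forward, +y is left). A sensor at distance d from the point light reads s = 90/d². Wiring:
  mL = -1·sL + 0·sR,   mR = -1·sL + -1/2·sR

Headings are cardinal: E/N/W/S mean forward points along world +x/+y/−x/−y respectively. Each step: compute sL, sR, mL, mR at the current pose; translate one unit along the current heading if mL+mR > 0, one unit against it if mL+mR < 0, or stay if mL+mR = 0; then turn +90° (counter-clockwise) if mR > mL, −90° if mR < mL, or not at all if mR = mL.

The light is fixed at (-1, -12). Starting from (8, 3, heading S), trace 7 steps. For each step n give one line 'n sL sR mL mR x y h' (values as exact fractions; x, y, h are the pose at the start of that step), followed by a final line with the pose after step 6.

0 18/53 90/193 -18/53 -5859/10229 8 3 S
1 45/116 1/4 -45/116 -119/232 8 4 W
2 18/85 18/101 -18/85 -2583/8585 9 4 N
3 45/229 45/169 -45/229 -25515/77402 9 3 E
4 18/53 90/193 -18/53 -5859/10229 8 3 S
5 45/116 1/4 -45/116 -119/232 8 4 W
6 18/85 18/101 -18/85 -2583/8585 9 4 N
final 9 3 E

n=0: pose=(8,3,S); sL=18/53, sR=90/193; mL=-18/53, mR=-5859/10229; mL+mR=-9333/10229 → advance -1; mR−mL=-45/193 → turn -1·90°
n=1: pose=(8,4,W); sL=45/116, sR=1/4; mL=-45/116, mR=-119/232; mL+mR=-209/232 → advance -1; mR−mL=-1/8 → turn -1·90°
n=2: pose=(9,4,N); sL=18/85, sR=18/101; mL=-18/85, mR=-2583/8585; mL+mR=-4401/8585 → advance -1; mR−mL=-9/101 → turn -1·90°
n=3: pose=(9,3,E); sL=45/229, sR=45/169; mL=-45/229, mR=-25515/77402; mL+mR=-40725/77402 → advance -1; mR−mL=-45/338 → turn -1·90°
n=4: pose=(8,3,S); sL=18/53, sR=90/193; mL=-18/53, mR=-5859/10229; mL+mR=-9333/10229 → advance -1; mR−mL=-45/193 → turn -1·90°
n=5: pose=(8,4,W); sL=45/116, sR=1/4; mL=-45/116, mR=-119/232; mL+mR=-209/232 → advance -1; mR−mL=-1/8 → turn -1·90°
n=6: pose=(9,4,N); sL=18/85, sR=18/101; mL=-18/85, mR=-2583/8585; mL+mR=-4401/8585 → advance -1; mR−mL=-9/101 → turn -1·90°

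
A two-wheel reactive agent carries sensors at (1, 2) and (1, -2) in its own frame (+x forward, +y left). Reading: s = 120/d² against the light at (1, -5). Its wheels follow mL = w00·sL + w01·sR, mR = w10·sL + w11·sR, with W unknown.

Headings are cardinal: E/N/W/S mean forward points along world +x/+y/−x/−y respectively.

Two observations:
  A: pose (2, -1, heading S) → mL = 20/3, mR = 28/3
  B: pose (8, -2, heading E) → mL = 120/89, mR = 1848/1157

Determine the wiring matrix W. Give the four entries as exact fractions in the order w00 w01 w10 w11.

1 0 1/2 1/2

obs A: pose=(2,-1,S) → sL=20/3, sR=12, mL=20/3, mR=28/3
obs B: pose=(8,-2,E) → sL=120/89, sR=24/13, mL=120/89, mR=1848/1157
sensor matrix S = [[20/3, 12], [120/89, 24/13]]; det S = -4480/1157
solve [mL_A; mL_B] = S·[w00; w01] and [mR_A; mR_B] = S·[w10; w11]:
  w00 = 1, w01 = 0, w10 = 1/2, w11 = 1/2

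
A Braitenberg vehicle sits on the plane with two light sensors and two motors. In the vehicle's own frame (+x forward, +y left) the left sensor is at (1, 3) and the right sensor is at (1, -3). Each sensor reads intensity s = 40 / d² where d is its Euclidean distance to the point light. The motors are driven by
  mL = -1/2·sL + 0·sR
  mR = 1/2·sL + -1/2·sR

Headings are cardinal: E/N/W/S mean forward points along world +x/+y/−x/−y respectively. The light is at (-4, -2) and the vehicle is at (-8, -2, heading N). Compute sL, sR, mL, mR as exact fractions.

left sensor world pos  = (-11, -1); dL² = 50
right sensor world pos = (-5, -1); dR² = 2
sL = 40/50 = 4/5
sR = 40/2 = 20
mL = -1/2·sL + 0·sR = -2/5
mR = 1/2·sL + -1/2·sR = -48/5

4/5 20 -2/5 -48/5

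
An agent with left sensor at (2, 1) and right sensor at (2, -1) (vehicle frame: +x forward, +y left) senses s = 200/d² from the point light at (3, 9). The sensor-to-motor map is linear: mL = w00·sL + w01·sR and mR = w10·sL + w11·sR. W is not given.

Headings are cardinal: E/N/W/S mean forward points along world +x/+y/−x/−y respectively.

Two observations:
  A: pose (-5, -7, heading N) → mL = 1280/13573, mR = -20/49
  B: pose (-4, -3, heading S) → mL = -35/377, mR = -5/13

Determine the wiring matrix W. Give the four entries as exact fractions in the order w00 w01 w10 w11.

-1 1 0 -1/2

obs A: pose=(-5,-7,N) → sL=200/277, sR=40/49, mL=1280/13573, mR=-20/49
obs B: pose=(-4,-3,S) → sL=25/29, sR=10/13, mL=-35/377, mR=-5/13
sensor matrix S = [[200/277, 40/49], [25/29, 10/13]]; det S = -759000/5117021
solve [mL_A; mL_B] = S·[w00; w01] and [mR_A; mR_B] = S·[w10; w11]:
  w00 = -1, w01 = 1, w10 = 0, w11 = -1/2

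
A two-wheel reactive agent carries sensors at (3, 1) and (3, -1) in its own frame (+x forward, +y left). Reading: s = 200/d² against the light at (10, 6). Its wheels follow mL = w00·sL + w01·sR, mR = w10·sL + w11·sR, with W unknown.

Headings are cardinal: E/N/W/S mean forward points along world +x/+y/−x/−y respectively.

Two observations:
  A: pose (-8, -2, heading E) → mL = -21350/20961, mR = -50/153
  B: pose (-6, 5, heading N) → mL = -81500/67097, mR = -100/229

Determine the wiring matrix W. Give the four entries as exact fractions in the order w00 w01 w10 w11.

-1/2 -1 0 -1/2

obs A: pose=(-8,-2,E) → sL=100/137, sR=100/153, mL=-21350/20961, mR=-50/153
obs B: pose=(-6,5,N) → sL=200/293, sR=200/229, mL=-81500/67097, mR=-100/229
sensor matrix S = [[100/137, 100/153], [200/293, 200/229]]; det S = 269120000/1406420217
solve [mL_A; mL_B] = S·[w00; w01] and [mR_A; mR_B] = S·[w10; w11]:
  w00 = -1/2, w01 = -1, w10 = 0, w11 = -1/2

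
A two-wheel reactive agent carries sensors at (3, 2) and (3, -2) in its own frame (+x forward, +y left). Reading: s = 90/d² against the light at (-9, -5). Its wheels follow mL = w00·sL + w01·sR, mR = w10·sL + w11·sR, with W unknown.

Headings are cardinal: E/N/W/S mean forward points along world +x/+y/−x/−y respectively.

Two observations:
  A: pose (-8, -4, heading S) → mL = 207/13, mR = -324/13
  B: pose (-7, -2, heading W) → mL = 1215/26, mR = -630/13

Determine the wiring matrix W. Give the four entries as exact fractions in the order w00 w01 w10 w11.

obs A: pose=(-8,-4,S) → sL=90/13, sR=18, mL=207/13, mR=-324/13
obs B: pose=(-7,-2,W) → sL=45, sR=45/13, mL=1215/26, mR=-630/13
sensor matrix S = [[90/13, 18], [45, 45/13]]; det S = -132840/169
solve [mL_A; mL_B] = S·[w00; w01] and [mR_A; mR_B] = S·[w10; w11]:
  w00 = 1, w01 = 1/2, w10 = -1, w11 = -1

1 1/2 -1 -1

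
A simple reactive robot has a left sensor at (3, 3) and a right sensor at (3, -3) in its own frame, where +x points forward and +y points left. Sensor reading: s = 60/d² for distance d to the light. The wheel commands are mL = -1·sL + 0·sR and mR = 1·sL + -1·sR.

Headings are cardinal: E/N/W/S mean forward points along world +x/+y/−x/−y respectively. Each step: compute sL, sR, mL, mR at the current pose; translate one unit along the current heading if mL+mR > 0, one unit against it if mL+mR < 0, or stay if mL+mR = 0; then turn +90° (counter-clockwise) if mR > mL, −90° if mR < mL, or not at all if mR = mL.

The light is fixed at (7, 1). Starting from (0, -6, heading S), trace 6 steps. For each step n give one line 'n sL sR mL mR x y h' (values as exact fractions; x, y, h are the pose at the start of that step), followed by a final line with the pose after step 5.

n=0: pose=(0,-6,S); sL=15/29, sR=3/10; mL=-15/29, mR=63/290; mL+mR=-3/10 → advance -1; mR−mL=213/290 → turn +1·90°
n=1: pose=(0,-5,E); sL=12/5, sR=60/97; mL=-12/5, mR=864/485; mL+mR=-60/97 → advance -1; mR−mL=2028/485 → turn +1·90°
n=2: pose=(-1,-5,N); sL=6/13, sR=30/17; mL=-6/13, mR=-288/221; mL+mR=-30/17 → advance -1; mR−mL=-186/221 → turn -1·90°
n=3: pose=(-1,-6,E); sL=60/41, sR=12/25; mL=-60/41, mR=1008/1025; mL+mR=-12/25 → advance -1; mR−mL=2508/1025 → turn +1·90°
n=4: pose=(-2,-6,N); sL=3/8, sR=15/13; mL=-3/8, mR=-81/104; mL+mR=-15/13 → advance -1; mR−mL=-21/52 → turn -1·90°
n=5: pose=(-2,-7,E); sL=60/61, sR=60/157; mL=-60/61, mR=5760/9577; mL+mR=-60/157 → advance -1; mR−mL=15180/9577 → turn +1·90°

0 15/29 3/10 -15/29 63/290 0 -6 S
1 12/5 60/97 -12/5 864/485 0 -5 E
2 6/13 30/17 -6/13 -288/221 -1 -5 N
3 60/41 12/25 -60/41 1008/1025 -1 -6 E
4 3/8 15/13 -3/8 -81/104 -2 -6 N
5 60/61 60/157 -60/61 5760/9577 -2 -7 E
final -3 -7 N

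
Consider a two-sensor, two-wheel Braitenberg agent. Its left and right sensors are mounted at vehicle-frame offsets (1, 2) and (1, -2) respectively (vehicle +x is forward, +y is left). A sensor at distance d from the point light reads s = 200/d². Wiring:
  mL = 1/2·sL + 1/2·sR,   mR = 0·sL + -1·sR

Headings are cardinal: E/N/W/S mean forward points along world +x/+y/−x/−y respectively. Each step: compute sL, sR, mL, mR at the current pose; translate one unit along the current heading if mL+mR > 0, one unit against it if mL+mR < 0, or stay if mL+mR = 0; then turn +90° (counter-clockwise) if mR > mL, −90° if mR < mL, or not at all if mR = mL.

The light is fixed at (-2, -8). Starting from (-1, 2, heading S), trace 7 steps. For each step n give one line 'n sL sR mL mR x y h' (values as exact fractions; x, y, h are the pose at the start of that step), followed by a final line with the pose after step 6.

0 20/9 100/41 860/369 -100/41 -1 2 S
1 200/81 200/169 25000/13689 -200/169 -1 3 W
2 50/37 50/37 50/37 -50/37 -2 3 N
3 20/17 100/41 1260/697 -100/41 -2 3 E
4 200/101 200/109 21000/11009 -200/109 -3 3 S
5 50/17 50/37 1350/629 -50/37 -3 2 W
6 200/137 200/121 25800/16577 -200/121 -4 2 N
final -4 1 E

n=0: pose=(-1,2,S); sL=20/9, sR=100/41; mL=860/369, mR=-100/41; mL+mR=-40/369 → advance -1; mR−mL=-1760/369 → turn -1·90°
n=1: pose=(-1,3,W); sL=200/81, sR=200/169; mL=25000/13689, mR=-200/169; mL+mR=8800/13689 → advance +1; mR−mL=-41200/13689 → turn -1·90°
n=2: pose=(-2,3,N); sL=50/37, sR=50/37; mL=50/37, mR=-50/37; mL+mR=0 → advance +0; mR−mL=-100/37 → turn -1·90°
n=3: pose=(-2,3,E); sL=20/17, sR=100/41; mL=1260/697, mR=-100/41; mL+mR=-440/697 → advance -1; mR−mL=-2960/697 → turn -1·90°
n=4: pose=(-3,3,S); sL=200/101, sR=200/109; mL=21000/11009, mR=-200/109; mL+mR=800/11009 → advance +1; mR−mL=-41200/11009 → turn -1·90°
n=5: pose=(-3,2,W); sL=50/17, sR=50/37; mL=1350/629, mR=-50/37; mL+mR=500/629 → advance +1; mR−mL=-2200/629 → turn -1·90°
n=6: pose=(-4,2,N); sL=200/137, sR=200/121; mL=25800/16577, mR=-200/121; mL+mR=-1600/16577 → advance -1; mR−mL=-53200/16577 → turn -1·90°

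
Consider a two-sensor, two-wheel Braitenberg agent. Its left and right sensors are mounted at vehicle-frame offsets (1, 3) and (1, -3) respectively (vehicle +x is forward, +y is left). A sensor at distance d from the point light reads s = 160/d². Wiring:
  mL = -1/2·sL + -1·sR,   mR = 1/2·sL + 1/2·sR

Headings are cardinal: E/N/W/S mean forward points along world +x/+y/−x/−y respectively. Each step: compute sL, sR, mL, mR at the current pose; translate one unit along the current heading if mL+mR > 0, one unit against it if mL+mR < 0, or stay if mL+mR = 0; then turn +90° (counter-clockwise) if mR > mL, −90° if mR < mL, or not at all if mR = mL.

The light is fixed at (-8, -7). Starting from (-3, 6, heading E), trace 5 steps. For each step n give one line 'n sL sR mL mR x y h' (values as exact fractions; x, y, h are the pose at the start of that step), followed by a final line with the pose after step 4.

0 40/73 20/17 -1800/1241 1070/1241 -3 6 E
1 160/197 32/49 -10224/9653 7072/9653 -4 6 N
2 16/9 80/117 -184/117 16/13 -4 5 W
3 32/37 32/25 -1584/925 992/925 -3 5 S
4 40/73 20/17 -1800/1241 1070/1241 -3 6 E
final -4 6 N

n=0: pose=(-3,6,E); sL=40/73, sR=20/17; mL=-1800/1241, mR=1070/1241; mL+mR=-10/17 → advance -1; mR−mL=2870/1241 → turn +1·90°
n=1: pose=(-4,6,N); sL=160/197, sR=32/49; mL=-10224/9653, mR=7072/9653; mL+mR=-16/49 → advance -1; mR−mL=17296/9653 → turn +1·90°
n=2: pose=(-4,5,W); sL=16/9, sR=80/117; mL=-184/117, mR=16/13; mL+mR=-40/117 → advance -1; mR−mL=328/117 → turn +1·90°
n=3: pose=(-3,5,S); sL=32/37, sR=32/25; mL=-1584/925, mR=992/925; mL+mR=-16/25 → advance -1; mR−mL=2576/925 → turn +1·90°
n=4: pose=(-3,6,E); sL=40/73, sR=20/17; mL=-1800/1241, mR=1070/1241; mL+mR=-10/17 → advance -1; mR−mL=2870/1241 → turn +1·90°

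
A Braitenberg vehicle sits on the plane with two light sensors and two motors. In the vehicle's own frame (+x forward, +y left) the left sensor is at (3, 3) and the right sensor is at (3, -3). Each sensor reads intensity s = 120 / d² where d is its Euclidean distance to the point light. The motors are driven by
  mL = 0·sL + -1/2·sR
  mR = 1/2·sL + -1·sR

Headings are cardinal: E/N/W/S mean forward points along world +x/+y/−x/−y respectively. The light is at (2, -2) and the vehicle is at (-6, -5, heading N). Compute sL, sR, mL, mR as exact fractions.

left sensor world pos  = (-9, -2); dL² = 121
right sensor world pos = (-3, -2); dR² = 25
sL = 120/121 = 120/121
sR = 120/25 = 24/5
mL = 0·sL + -1/2·sR = -12/5
mR = 1/2·sL + -1·sR = -2604/605

120/121 24/5 -12/5 -2604/605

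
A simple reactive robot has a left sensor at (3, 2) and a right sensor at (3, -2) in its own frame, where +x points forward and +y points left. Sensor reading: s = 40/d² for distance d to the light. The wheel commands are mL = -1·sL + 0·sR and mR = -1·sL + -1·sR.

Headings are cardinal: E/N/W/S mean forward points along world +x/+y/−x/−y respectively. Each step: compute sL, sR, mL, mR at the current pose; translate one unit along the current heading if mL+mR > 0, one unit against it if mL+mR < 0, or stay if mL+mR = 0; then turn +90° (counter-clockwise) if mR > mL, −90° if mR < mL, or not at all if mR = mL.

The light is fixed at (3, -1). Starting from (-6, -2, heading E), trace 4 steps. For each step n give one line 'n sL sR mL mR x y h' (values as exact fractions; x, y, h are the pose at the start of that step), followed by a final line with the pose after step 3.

n=0: pose=(-6,-2,E); sL=40/37, sR=8/9; mL=-40/37, mR=-656/333; mL+mR=-1016/333 → advance -1; mR−mL=-8/9 → turn -1·90°
n=1: pose=(-7,-2,S); sL=1/2, sR=1/4; mL=-1/2, mR=-3/4; mL+mR=-5/4 → advance -1; mR−mL=-1/4 → turn -1·90°
n=2: pose=(-7,-1,W); sL=40/173, sR=40/173; mL=-40/173, mR=-80/173; mL+mR=-120/173 → advance -1; mR−mL=-40/173 → turn -1·90°
n=3: pose=(-6,-1,N); sL=4/13, sR=20/29; mL=-4/13, mR=-376/377; mL+mR=-492/377 → advance -1; mR−mL=-20/29 → turn -1·90°

0 40/37 8/9 -40/37 -656/333 -6 -2 E
1 1/2 1/4 -1/2 -3/4 -7 -2 S
2 40/173 40/173 -40/173 -80/173 -7 -1 W
3 4/13 20/29 -4/13 -376/377 -6 -1 N
final -6 -2 E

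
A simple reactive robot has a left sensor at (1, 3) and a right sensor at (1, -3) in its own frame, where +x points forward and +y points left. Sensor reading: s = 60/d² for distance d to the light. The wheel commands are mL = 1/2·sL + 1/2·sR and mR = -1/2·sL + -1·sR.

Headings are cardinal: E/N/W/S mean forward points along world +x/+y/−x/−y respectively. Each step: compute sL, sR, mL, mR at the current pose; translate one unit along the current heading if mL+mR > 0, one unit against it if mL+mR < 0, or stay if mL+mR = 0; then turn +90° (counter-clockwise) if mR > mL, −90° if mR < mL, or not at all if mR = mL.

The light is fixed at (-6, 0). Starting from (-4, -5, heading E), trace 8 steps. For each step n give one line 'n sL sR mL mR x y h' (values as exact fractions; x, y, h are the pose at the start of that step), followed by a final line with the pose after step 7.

n=0: pose=(-4,-5,E); sL=60/13, sR=60/73; mL=2580/949, mR=-2970/949; mL+mR=-30/73 → advance -1; mR−mL=-5550/949 → turn -1·90°
n=1: pose=(-5,-5,S); sL=15/13, sR=3/2; mL=69/52, mR=-27/13; mL+mR=-3/4 → advance -1; mR−mL=-177/52 → turn -1·90°
n=2: pose=(-5,-4,W); sL=60/49, sR=60; mL=1500/49, mR=-2970/49; mL+mR=-30 → advance -1; mR−mL=-4470/49 → turn -1·90°
n=3: pose=(-4,-4,N); sL=6, sR=30/17; mL=66/17, mR=-81/17; mL+mR=-15/17 → advance -1; mR−mL=-147/17 → turn -1·90°
n=4: pose=(-4,-5,E); sL=60/13, sR=60/73; mL=2580/949, mR=-2970/949; mL+mR=-30/73 → advance -1; mR−mL=-5550/949 → turn -1·90°
n=5: pose=(-5,-5,S); sL=15/13, sR=3/2; mL=69/52, mR=-27/13; mL+mR=-3/4 → advance -1; mR−mL=-177/52 → turn -1·90°
n=6: pose=(-5,-4,W); sL=60/49, sR=60; mL=1500/49, mR=-2970/49; mL+mR=-30 → advance -1; mR−mL=-4470/49 → turn -1·90°
n=7: pose=(-4,-4,N); sL=6, sR=30/17; mL=66/17, mR=-81/17; mL+mR=-15/17 → advance -1; mR−mL=-147/17 → turn -1·90°

0 60/13 60/73 2580/949 -2970/949 -4 -5 E
1 15/13 3/2 69/52 -27/13 -5 -5 S
2 60/49 60 1500/49 -2970/49 -5 -4 W
3 6 30/17 66/17 -81/17 -4 -4 N
4 60/13 60/73 2580/949 -2970/949 -4 -5 E
5 15/13 3/2 69/52 -27/13 -5 -5 S
6 60/49 60 1500/49 -2970/49 -5 -4 W
7 6 30/17 66/17 -81/17 -4 -4 N
final -4 -5 E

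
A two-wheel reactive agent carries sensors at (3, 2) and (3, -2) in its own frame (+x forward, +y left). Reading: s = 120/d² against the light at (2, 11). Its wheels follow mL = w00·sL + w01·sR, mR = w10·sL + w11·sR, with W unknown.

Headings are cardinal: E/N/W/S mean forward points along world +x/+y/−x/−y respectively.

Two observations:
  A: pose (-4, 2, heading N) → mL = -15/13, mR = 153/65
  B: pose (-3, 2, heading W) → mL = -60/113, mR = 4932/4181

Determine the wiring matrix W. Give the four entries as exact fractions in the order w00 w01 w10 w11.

obs A: pose=(-4,2,N) → sL=6/5, sR=30/13, mL=-15/13, mR=153/65
obs B: pose=(-3,2,W) → sL=24/37, sR=120/113, mL=-60/113, mR=4932/4181
sensor matrix S = [[6/5, 30/13], [24/37, 120/113]]; det S = -12096/54353
solve [mL_A; mL_B] = S·[w00; w01] and [mR_A; mR_B] = S·[w10; w11]:
  w00 = 0, w01 = -1/2, w10 = 1, w11 = 1/2

0 -1/2 1 1/2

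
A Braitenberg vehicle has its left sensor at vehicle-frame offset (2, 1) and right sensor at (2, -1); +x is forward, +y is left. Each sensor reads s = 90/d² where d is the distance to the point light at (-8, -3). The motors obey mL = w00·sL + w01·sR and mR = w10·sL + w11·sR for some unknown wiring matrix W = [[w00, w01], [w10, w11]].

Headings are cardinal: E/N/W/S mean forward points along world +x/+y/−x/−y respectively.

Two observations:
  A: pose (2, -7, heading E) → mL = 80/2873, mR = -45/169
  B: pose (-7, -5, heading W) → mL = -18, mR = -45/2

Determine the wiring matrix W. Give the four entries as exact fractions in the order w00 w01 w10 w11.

obs A: pose=(2,-7,E) → sL=10/17, sR=90/169, mL=80/2873, mR=-45/169
obs B: pose=(-7,-5,W) → sL=9, sR=45, mL=-18, mR=-45/2
sensor matrix S = [[10/17, 90/169], [9, 45]]; det S = 62280/2873
solve [mL_A; mL_B] = S·[w00; w01] and [mR_A; mR_B] = S·[w10; w11]:
  w00 = 1/2, w01 = -1/2, w10 = 0, w11 = -1/2

1/2 -1/2 0 -1/2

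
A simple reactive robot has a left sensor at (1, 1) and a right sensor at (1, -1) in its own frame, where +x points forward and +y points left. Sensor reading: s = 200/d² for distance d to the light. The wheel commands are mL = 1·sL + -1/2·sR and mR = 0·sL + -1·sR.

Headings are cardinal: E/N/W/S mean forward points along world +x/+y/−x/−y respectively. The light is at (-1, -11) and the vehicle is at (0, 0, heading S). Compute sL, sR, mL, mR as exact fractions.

left sensor world pos  = (1, -1); dL² = 104
right sensor world pos = (-1, -1); dR² = 100
sL = 200/104 = 25/13
sR = 200/100 = 2
mL = 1·sL + -1/2·sR = 12/13
mR = 0·sL + -1·sR = -2

25/13 2 12/13 -2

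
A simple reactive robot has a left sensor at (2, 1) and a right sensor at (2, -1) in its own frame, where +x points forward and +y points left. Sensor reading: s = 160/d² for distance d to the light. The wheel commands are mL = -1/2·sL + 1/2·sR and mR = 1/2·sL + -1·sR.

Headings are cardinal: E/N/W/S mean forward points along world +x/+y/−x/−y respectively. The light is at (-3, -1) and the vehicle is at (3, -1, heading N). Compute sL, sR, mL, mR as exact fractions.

left sensor world pos  = (2, 1); dL² = 29
right sensor world pos = (4, 1); dR² = 53
sL = 160/29 = 160/29
sR = 160/53 = 160/53
mL = -1/2·sL + 1/2·sR = -1920/1537
mR = 1/2·sL + -1·sR = -400/1537

160/29 160/53 -1920/1537 -400/1537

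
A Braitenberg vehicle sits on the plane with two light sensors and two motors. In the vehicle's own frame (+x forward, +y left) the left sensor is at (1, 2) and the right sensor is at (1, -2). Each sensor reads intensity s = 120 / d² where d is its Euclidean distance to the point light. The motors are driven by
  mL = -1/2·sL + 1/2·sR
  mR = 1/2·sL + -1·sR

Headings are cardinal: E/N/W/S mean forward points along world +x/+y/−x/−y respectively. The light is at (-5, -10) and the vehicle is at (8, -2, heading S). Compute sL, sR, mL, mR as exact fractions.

left sensor world pos  = (10, -3); dL² = 274
right sensor world pos = (6, -3); dR² = 170
sL = 120/274 = 60/137
sR = 120/170 = 12/17
mL = -1/2·sL + 1/2·sR = 312/2329
mR = 1/2·sL + -1·sR = -1134/2329

60/137 12/17 312/2329 -1134/2329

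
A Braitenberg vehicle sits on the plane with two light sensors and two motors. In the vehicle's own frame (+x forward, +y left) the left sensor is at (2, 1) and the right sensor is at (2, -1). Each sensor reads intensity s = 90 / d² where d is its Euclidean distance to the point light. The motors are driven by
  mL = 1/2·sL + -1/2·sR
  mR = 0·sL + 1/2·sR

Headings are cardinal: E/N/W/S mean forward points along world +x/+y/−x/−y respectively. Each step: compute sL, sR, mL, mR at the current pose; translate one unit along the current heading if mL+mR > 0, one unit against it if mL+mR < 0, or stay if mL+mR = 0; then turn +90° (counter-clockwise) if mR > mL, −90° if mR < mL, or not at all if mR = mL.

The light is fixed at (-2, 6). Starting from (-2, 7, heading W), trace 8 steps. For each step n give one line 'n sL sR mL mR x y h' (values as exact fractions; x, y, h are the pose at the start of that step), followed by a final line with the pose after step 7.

n=0: pose=(-2,7,W); sL=45/2, sR=45/4; mL=45/8, mR=45/8; mL+mR=45/4 → advance +1; mR−mL=0 → turn +0·90°
n=1: pose=(-3,7,W); sL=10, sR=90/13; mL=20/13, mR=45/13; mL+mR=5 → advance +1; mR−mL=25/13 → turn +1·90°
n=2: pose=(-4,7,S); sL=45, sR=9; mL=18, mR=9/2; mL+mR=45/2 → advance +1; mR−mL=-27/2 → turn -1·90°
n=3: pose=(-4,6,W); sL=90/17, sR=90/17; mL=0, mR=45/17; mL+mR=45/17 → advance +1; mR−mL=45/17 → turn +1·90°
n=4: pose=(-5,6,S); sL=45/4, sR=9/2; mL=27/8, mR=9/4; mL+mR=45/8 → advance +1; mR−mL=-9/8 → turn -1·90°
n=5: pose=(-5,5,W); sL=90/29, sR=18/5; mL=-36/145, mR=9/5; mL+mR=45/29 → advance +1; mR−mL=297/145 → turn +1·90°
n=6: pose=(-6,5,S); sL=5, sR=45/17; mL=20/17, mR=45/34; mL+mR=5/2 → advance +1; mR−mL=5/34 → turn +1·90°
n=7: pose=(-6,4,E); sL=18, sR=90/13; mL=72/13, mR=45/13; mL+mR=9 → advance +1; mR−mL=-27/13 → turn -1·90°

0 45/2 45/4 45/8 45/8 -2 7 W
1 10 90/13 20/13 45/13 -3 7 W
2 45 9 18 9/2 -4 7 S
3 90/17 90/17 0 45/17 -4 6 W
4 45/4 9/2 27/8 9/4 -5 6 S
5 90/29 18/5 -36/145 9/5 -5 5 W
6 5 45/17 20/17 45/34 -6 5 S
7 18 90/13 72/13 45/13 -6 4 E
final -5 4 S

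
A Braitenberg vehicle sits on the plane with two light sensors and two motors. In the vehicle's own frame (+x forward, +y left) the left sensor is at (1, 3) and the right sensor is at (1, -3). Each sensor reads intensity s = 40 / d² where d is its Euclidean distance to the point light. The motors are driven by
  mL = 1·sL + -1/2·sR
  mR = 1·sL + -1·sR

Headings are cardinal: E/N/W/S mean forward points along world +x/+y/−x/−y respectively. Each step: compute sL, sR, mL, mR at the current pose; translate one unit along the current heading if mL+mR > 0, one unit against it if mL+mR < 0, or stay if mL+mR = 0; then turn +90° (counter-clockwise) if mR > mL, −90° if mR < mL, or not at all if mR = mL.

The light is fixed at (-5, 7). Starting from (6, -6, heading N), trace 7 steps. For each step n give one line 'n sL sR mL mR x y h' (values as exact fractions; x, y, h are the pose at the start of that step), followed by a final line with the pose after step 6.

n=0: pose=(6,-6,N); sL=5/26, sR=2/17; mL=59/442, mR=33/442; mL+mR=46/221 → advance +1; mR−mL=-1/17 → turn -1·90°
n=1: pose=(6,-5,E); sL=8/45, sR=40/369; mL=76/615, mR=128/1845; mL+mR=356/1845 → advance +1; mR−mL=-20/369 → turn -1·90°
n=2: pose=(7,-5,S); sL=20/197, sR=4/25; mL=106/4925, mR=-288/4925; mL+mR=-182/4925 → advance -1; mR−mL=-2/25 → turn -1·90°
n=3: pose=(7,-4,W); sL=40/317, sR=8/37; mL=212/11729, mR=-1056/11729; mL+mR=-844/11729 → advance -1; mR−mL=-4/37 → turn -1·90°
n=4: pose=(8,-4,N); sL=1/5, sR=10/89; mL=64/445, mR=39/445; mL+mR=103/445 → advance +1; mR−mL=-5/89 → turn -1·90°
n=5: pose=(8,-3,E); sL=8/49, sR=8/73; mL=388/3577, mR=192/3577; mL+mR=580/3577 → advance +1; mR−mL=-4/73 → turn -1·90°
n=6: pose=(9,-3,S); sL=4/41, sR=20/121; mL=74/4961, mR=-336/4961; mL+mR=-262/4961 → advance -1; mR−mL=-10/121 → turn -1·90°

0 5/26 2/17 59/442 33/442 6 -6 N
1 8/45 40/369 76/615 128/1845 6 -5 E
2 20/197 4/25 106/4925 -288/4925 7 -5 S
3 40/317 8/37 212/11729 -1056/11729 7 -4 W
4 1/5 10/89 64/445 39/445 8 -4 N
5 8/49 8/73 388/3577 192/3577 8 -3 E
6 4/41 20/121 74/4961 -336/4961 9 -3 S
final 9 -2 W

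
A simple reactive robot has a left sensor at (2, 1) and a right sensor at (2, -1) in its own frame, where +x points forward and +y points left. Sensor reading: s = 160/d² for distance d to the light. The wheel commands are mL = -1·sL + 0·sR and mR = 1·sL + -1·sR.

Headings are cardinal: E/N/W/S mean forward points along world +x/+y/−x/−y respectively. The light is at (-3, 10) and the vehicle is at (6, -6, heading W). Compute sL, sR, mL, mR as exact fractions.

80/169 80/137 -80/169 -2560/23153

left sensor world pos  = (4, -7); dL² = 338
right sensor world pos = (4, -5); dR² = 274
sL = 160/338 = 80/169
sR = 160/274 = 80/137
mL = -1·sL + 0·sR = -80/169
mR = 1·sL + -1·sR = -2560/23153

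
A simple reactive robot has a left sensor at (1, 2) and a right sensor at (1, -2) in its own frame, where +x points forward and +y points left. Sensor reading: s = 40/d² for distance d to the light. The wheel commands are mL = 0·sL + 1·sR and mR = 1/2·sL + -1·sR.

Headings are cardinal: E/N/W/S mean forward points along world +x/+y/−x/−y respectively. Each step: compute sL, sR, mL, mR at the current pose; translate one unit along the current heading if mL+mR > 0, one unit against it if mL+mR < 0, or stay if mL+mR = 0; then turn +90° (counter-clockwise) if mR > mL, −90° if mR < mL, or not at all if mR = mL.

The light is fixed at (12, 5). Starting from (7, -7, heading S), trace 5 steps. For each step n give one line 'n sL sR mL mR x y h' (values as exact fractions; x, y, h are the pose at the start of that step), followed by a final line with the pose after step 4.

0 20/89 20/109 20/109 -690/9701 7 -7 S
1 40/261 40/157 40/157 -7300/40977 7 -8 W
2 5/26 1/4 1/4 -2/13 6 -8 N
3 8/25 40/221 40/221 -116/5525 6 -7 E
4 20/89 20/109 20/109 -690/9701 7 -7 S
final 7 -8 W

n=0: pose=(7,-7,S); sL=20/89, sR=20/109; mL=20/109, mR=-690/9701; mL+mR=10/89 → advance +1; mR−mL=-2470/9701 → turn -1·90°
n=1: pose=(7,-8,W); sL=40/261, sR=40/157; mL=40/157, mR=-7300/40977; mL+mR=20/261 → advance +1; mR−mL=-17740/40977 → turn -1·90°
n=2: pose=(6,-8,N); sL=5/26, sR=1/4; mL=1/4, mR=-2/13; mL+mR=5/52 → advance +1; mR−mL=-21/52 → turn -1·90°
n=3: pose=(6,-7,E); sL=8/25, sR=40/221; mL=40/221, mR=-116/5525; mL+mR=4/25 → advance +1; mR−mL=-1116/5525 → turn -1·90°
n=4: pose=(7,-7,S); sL=20/89, sR=20/109; mL=20/109, mR=-690/9701; mL+mR=10/89 → advance +1; mR−mL=-2470/9701 → turn -1·90°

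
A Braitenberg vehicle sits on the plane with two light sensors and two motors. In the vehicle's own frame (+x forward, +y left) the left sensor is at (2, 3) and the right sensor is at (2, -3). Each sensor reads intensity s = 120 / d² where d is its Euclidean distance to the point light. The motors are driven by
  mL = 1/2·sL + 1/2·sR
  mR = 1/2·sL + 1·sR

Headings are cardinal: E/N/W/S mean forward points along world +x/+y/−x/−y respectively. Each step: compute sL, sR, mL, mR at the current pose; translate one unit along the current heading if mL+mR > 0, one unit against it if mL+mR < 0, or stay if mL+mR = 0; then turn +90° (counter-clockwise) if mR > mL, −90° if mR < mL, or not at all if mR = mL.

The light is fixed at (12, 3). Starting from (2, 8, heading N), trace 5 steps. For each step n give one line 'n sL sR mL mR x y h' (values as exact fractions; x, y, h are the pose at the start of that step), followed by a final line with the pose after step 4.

n=0: pose=(2,8,N); sL=60/109, sR=60/49; mL=4740/5341, mR=8010/5341; mL+mR=12750/5341 → advance +1; mR−mL=30/49 → turn +1·90°
n=1: pose=(2,9,W); sL=40/51, sR=8/15; mL=56/85, mR=236/255; mL+mR=404/255 → advance +1; mR−mL=4/15 → turn +1·90°
n=2: pose=(1,9,S); sL=3/2, sR=30/53; mL=219/212, mR=279/212; mL+mR=249/106 → advance +1; mR−mL=15/53 → turn +1·90°
n=3: pose=(1,8,E); sL=24/29, sR=24/17; mL=552/493, mR=900/493; mL+mR=1452/493 → advance +1; mR−mL=12/17 → turn +1·90°
n=4: pose=(2,8,N); sL=60/109, sR=60/49; mL=4740/5341, mR=8010/5341; mL+mR=12750/5341 → advance +1; mR−mL=30/49 → turn +1·90°

0 60/109 60/49 4740/5341 8010/5341 2 8 N
1 40/51 8/15 56/85 236/255 2 9 W
2 3/2 30/53 219/212 279/212 1 9 S
3 24/29 24/17 552/493 900/493 1 8 E
4 60/109 60/49 4740/5341 8010/5341 2 8 N
final 2 9 W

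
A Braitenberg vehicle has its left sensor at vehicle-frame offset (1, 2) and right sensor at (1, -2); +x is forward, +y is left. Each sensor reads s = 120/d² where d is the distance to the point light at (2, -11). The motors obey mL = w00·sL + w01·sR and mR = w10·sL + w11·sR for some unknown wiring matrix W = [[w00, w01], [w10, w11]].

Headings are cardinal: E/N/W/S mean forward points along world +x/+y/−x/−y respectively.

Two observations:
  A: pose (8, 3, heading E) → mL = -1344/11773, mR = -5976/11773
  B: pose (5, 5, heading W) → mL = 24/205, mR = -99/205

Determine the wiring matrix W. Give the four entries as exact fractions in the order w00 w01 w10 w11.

obs A: pose=(8,3,E) → sL=24/61, sR=120/193, mL=-1344/11773, mR=-5976/11773
obs B: pose=(5,5,W) → sL=3/5, sR=15/41, mL=24/205, mR=-99/205
sensor matrix S = [[24/61, 120/193], [3/5, 15/41]]; det S = -110592/482693
solve [mL_A; mL_B] = S·[w00; w01] and [mR_A; mR_B] = S·[w10; w11]:
  w00 = 1/2, w01 = -1/2, w10 = -1/2, w11 = -1/2

1/2 -1/2 -1/2 -1/2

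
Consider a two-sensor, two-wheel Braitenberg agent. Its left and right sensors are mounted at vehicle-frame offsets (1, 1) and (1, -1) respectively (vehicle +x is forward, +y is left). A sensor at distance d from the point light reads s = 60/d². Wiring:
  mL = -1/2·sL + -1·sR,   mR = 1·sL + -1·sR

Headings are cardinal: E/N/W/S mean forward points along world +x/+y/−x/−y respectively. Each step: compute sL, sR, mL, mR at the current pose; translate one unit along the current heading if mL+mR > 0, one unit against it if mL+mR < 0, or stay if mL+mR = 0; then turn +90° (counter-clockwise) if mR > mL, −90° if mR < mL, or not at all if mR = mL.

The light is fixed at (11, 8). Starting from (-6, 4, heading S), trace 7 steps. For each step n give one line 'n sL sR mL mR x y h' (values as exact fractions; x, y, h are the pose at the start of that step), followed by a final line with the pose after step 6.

n=0: pose=(-6,4,S); sL=60/281, sR=60/349; mL=-27330/98069, mR=4080/98069; mL+mR=-23250/98069 → advance -1; mR−mL=90/281 → turn +1·90°
n=1: pose=(-6,5,E); sL=3/13, sR=15/68; mL=-297/884, mR=9/884; mL+mR=-72/221 → advance -1; mR−mL=9/26 → turn +1·90°
n=2: pose=(-7,5,N); sL=12/73, sR=60/293; mL=-6138/21389, mR=-864/21389; mL+mR=-7002/21389 → advance -1; mR−mL=18/73 → turn +1·90°
n=3: pose=(-7,4,W); sL=30/193, sR=6/37; mL=-1713/7141, mR=-48/7141; mL+mR=-1761/7141 → advance -1; mR−mL=45/193 → turn +1·90°
n=4: pose=(-6,4,S); sL=60/281, sR=60/349; mL=-27330/98069, mR=4080/98069; mL+mR=-23250/98069 → advance -1; mR−mL=90/281 → turn +1·90°
n=5: pose=(-6,5,E); sL=3/13, sR=15/68; mL=-297/884, mR=9/884; mL+mR=-72/221 → advance -1; mR−mL=9/26 → turn +1·90°
n=6: pose=(-7,5,N); sL=12/73, sR=60/293; mL=-6138/21389, mR=-864/21389; mL+mR=-7002/21389 → advance -1; mR−mL=18/73 → turn +1·90°

0 60/281 60/349 -27330/98069 4080/98069 -6 4 S
1 3/13 15/68 -297/884 9/884 -6 5 E
2 12/73 60/293 -6138/21389 -864/21389 -7 5 N
3 30/193 6/37 -1713/7141 -48/7141 -7 4 W
4 60/281 60/349 -27330/98069 4080/98069 -6 4 S
5 3/13 15/68 -297/884 9/884 -6 5 E
6 12/73 60/293 -6138/21389 -864/21389 -7 5 N
final -7 4 W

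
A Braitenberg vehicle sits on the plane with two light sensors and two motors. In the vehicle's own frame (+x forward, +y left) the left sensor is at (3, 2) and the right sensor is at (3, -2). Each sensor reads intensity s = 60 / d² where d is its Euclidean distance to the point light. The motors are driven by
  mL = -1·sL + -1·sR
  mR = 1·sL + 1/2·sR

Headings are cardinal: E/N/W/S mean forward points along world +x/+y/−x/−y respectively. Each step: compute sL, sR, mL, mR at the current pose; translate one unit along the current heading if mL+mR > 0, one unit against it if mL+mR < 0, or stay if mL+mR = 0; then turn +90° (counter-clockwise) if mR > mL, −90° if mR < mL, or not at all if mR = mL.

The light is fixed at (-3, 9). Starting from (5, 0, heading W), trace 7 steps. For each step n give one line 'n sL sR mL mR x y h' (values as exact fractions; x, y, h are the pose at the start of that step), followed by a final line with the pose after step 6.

0 30/73 30/37 -3300/2701 2205/2701 5 0 W
1 12/53 60/193 -5496/10229 3906/10229 6 0 S
2 1/3 15/61 -106/183 167/366 6 1 E
3 60/61 12/25 -2232/1525 1866/1525 5 1 N
4 30/73 30/37 -3300/2701 2205/2701 5 0 W
5 12/53 60/193 -5496/10229 3906/10229 6 0 S
6 1/3 15/61 -106/183 167/366 6 1 E
final 5 1 N

n=0: pose=(5,0,W); sL=30/73, sR=30/37; mL=-3300/2701, mR=2205/2701; mL+mR=-15/37 → advance -1; mR−mL=5505/2701 → turn +1·90°
n=1: pose=(6,0,S); sL=12/53, sR=60/193; mL=-5496/10229, mR=3906/10229; mL+mR=-30/193 → advance -1; mR−mL=9402/10229 → turn +1·90°
n=2: pose=(6,1,E); sL=1/3, sR=15/61; mL=-106/183, mR=167/366; mL+mR=-15/122 → advance -1; mR−mL=379/366 → turn +1·90°
n=3: pose=(5,1,N); sL=60/61, sR=12/25; mL=-2232/1525, mR=1866/1525; mL+mR=-6/25 → advance -1; mR−mL=4098/1525 → turn +1·90°
n=4: pose=(5,0,W); sL=30/73, sR=30/37; mL=-3300/2701, mR=2205/2701; mL+mR=-15/37 → advance -1; mR−mL=5505/2701 → turn +1·90°
n=5: pose=(6,0,S); sL=12/53, sR=60/193; mL=-5496/10229, mR=3906/10229; mL+mR=-30/193 → advance -1; mR−mL=9402/10229 → turn +1·90°
n=6: pose=(6,1,E); sL=1/3, sR=15/61; mL=-106/183, mR=167/366; mL+mR=-15/122 → advance -1; mR−mL=379/366 → turn +1·90°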